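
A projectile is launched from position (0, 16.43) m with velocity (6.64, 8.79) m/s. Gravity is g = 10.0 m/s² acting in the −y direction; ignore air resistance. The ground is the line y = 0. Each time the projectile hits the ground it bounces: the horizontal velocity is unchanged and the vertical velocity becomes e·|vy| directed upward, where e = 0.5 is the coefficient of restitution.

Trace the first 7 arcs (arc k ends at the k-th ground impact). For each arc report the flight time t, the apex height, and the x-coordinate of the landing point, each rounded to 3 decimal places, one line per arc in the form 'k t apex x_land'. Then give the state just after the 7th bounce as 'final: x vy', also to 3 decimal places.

1 2.894 20.293 19.214
2 2.015 5.073 32.591
3 1.007 1.268 39.279
4 0.504 0.317 42.623
5 0.252 0.079 44.295
6 0.126 0.020 45.131
7 0.063 0.005 45.549
final: 45.549 0.157

Arc 1: start y=16.430, vy=8.790 → t=2.894, apex=20.293, x_land=19.214, impact vy=-20.146
  bounce: vy ← 0.5·20.146 = 10.073
Arc 2: start y=0.000, vy=10.073 → t=2.015, apex=5.073, x_land=32.591, impact vy=-10.073
  bounce: vy ← 0.5·10.073 = 5.037
Arc 3: start y=0.000, vy=5.037 → t=1.007, apex=1.268, x_land=39.279, impact vy=-5.037
  bounce: vy ← 0.5·5.037 = 2.518
Arc 4: start y=0.000, vy=2.518 → t=0.504, apex=0.317, x_land=42.623, impact vy=-2.518
  bounce: vy ← 0.5·2.518 = 1.259
Arc 5: start y=0.000, vy=1.259 → t=0.252, apex=0.079, x_land=44.295, impact vy=-1.259
  bounce: vy ← 0.5·1.259 = 0.630
Arc 6: start y=0.000, vy=0.630 → t=0.126, apex=0.020, x_land=45.131, impact vy=-0.630
  bounce: vy ← 0.5·0.630 = 0.315
Arc 7: start y=0.000, vy=0.315 → t=0.063, apex=0.005, x_land=45.549, impact vy=-0.315
  bounce: vy ← 0.5·0.315 = 0.157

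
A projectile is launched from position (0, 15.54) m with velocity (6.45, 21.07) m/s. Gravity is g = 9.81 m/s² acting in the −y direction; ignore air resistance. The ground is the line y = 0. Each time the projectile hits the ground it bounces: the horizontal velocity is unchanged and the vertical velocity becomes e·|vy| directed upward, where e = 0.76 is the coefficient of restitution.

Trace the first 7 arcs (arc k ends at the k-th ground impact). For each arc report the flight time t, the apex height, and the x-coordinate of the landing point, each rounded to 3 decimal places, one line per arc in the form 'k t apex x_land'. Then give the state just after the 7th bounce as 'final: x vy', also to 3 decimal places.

Arc 1: start y=15.540, vy=21.070 → t=4.937, apex=38.167, x_land=31.846, impact vy=-27.365
  bounce: vy ← 0.76·27.365 = 20.797
Arc 2: start y=0.000, vy=20.797 → t=4.240, apex=22.045, x_land=59.194, impact vy=-20.797
  bounce: vy ← 0.76·20.797 = 15.806
Arc 3: start y=0.000, vy=15.806 → t=3.222, apex=12.733, x_land=79.978, impact vy=-15.806
  bounce: vy ← 0.76·15.806 = 12.013
Arc 4: start y=0.000, vy=12.013 → t=2.449, apex=7.355, x_land=95.775, impact vy=-12.013
  bounce: vy ← 0.76·12.013 = 9.130
Arc 5: start y=0.000, vy=9.130 → t=1.861, apex=4.248, x_land=107.780, impact vy=-9.130
  bounce: vy ← 0.76·9.130 = 6.938
Arc 6: start y=0.000, vy=6.938 → t=1.415, apex=2.454, x_land=116.904, impact vy=-6.938
  bounce: vy ← 0.76·6.938 = 5.273
Arc 7: start y=0.000, vy=5.273 → t=1.075, apex=1.417, x_land=123.838, impact vy=-5.273
  bounce: vy ← 0.76·5.273 = 4.008

1 4.937 38.167 31.846
2 4.240 22.045 59.194
3 3.222 12.733 79.978
4 2.449 7.355 95.775
5 1.861 4.248 107.780
6 1.415 2.454 116.904
7 1.075 1.417 123.838
final: 123.838 4.008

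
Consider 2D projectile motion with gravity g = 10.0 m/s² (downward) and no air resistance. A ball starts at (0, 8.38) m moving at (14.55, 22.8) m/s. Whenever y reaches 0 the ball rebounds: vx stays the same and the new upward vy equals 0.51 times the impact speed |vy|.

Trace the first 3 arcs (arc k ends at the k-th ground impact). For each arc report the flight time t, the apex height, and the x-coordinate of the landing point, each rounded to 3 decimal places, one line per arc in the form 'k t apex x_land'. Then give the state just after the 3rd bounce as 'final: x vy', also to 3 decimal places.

Arc 1: start y=8.380, vy=22.800 → t=4.902, apex=34.372, x_land=71.323, impact vy=-26.219
  bounce: vy ← 0.51·26.219 = 13.372
Arc 2: start y=0.000, vy=13.372 → t=2.674, apex=8.940, x_land=110.234, impact vy=-13.372
  bounce: vy ← 0.51·13.372 = 6.820
Arc 3: start y=0.000, vy=6.820 → t=1.364, apex=2.325, x_land=130.079, impact vy=-6.820
  bounce: vy ← 0.51·6.820 = 3.478

1 4.902 34.372 71.323
2 2.674 8.940 110.234
3 1.364 2.325 130.079
final: 130.079 3.478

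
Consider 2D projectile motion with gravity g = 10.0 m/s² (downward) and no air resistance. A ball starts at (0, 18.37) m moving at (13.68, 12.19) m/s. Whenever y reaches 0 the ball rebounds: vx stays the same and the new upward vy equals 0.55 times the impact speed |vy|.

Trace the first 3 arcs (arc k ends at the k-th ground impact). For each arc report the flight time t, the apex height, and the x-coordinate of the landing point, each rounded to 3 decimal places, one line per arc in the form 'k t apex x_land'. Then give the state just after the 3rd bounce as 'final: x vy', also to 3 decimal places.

1 3.491 25.800 47.751
2 2.499 7.804 81.933
3 1.374 2.361 100.733
final: 100.733 3.779

Arc 1: start y=18.370, vy=12.190 → t=3.491, apex=25.800, x_land=47.751, impact vy=-22.716
  bounce: vy ← 0.55·22.716 = 12.494
Arc 2: start y=0.000, vy=12.494 → t=2.499, apex=7.804, x_land=81.933, impact vy=-12.494
  bounce: vy ← 0.55·12.494 = 6.871
Arc 3: start y=0.000, vy=6.871 → t=1.374, apex=2.361, x_land=100.733, impact vy=-6.871
  bounce: vy ← 0.55·6.871 = 3.779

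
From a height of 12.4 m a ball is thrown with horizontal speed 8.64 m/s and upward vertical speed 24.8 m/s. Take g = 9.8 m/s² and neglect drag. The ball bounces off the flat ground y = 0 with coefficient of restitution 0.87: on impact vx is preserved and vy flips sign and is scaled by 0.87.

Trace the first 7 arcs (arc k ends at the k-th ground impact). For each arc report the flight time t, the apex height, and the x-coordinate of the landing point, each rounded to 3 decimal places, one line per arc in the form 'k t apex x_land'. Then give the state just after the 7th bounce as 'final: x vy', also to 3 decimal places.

Arc 1: start y=12.400, vy=24.800 → t=5.520, apex=43.780, x_land=47.690, impact vy=-29.293
  bounce: vy ← 0.87·29.293 = 25.485
Arc 2: start y=0.000, vy=25.485 → t=5.201, apex=33.137, x_land=92.627, impact vy=-25.485
  bounce: vy ← 0.87·25.485 = 22.172
Arc 3: start y=0.000, vy=22.172 → t=4.525, apex=25.081, x_land=131.722, impact vy=-22.172
  bounce: vy ← 0.87·22.172 = 19.290
Arc 4: start y=0.000, vy=19.290 → t=3.937, apex=18.984, x_land=165.734, impact vy=-19.290
  bounce: vy ← 0.87·19.290 = 16.782
Arc 5: start y=0.000, vy=16.782 → t=3.425, apex=14.369, x_land=195.325, impact vy=-16.782
  bounce: vy ← 0.87·16.782 = 14.600
Arc 6: start y=0.000, vy=14.600 → t=2.980, apex=10.876, x_land=221.069, impact vy=-14.600
  bounce: vy ← 0.87·14.600 = 12.702
Arc 7: start y=0.000, vy=12.702 → t=2.592, apex=8.232, x_land=243.467, impact vy=-12.702
  bounce: vy ← 0.87·12.702 = 11.051

1 5.520 43.780 47.690
2 5.201 33.137 92.627
3 4.525 25.081 131.722
4 3.937 18.984 165.734
5 3.425 14.369 195.325
6 2.980 10.876 221.069
7 2.592 8.232 243.467
final: 243.467 11.051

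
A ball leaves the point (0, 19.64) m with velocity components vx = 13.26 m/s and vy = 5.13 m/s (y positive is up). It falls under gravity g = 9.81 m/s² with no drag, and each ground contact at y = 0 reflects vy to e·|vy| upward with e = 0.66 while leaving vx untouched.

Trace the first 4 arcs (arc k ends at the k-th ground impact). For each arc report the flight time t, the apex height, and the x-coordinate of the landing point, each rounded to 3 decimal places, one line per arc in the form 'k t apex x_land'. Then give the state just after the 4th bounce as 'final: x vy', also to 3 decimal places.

Arc 1: start y=19.640, vy=5.130 → t=2.591, apex=20.981, x_land=34.359, impact vy=-20.289
  bounce: vy ← 0.66·20.289 = 13.391
Arc 2: start y=0.000, vy=13.391 → t=2.730, apex=9.139, x_land=70.559, impact vy=-13.391
  bounce: vy ← 0.66·13.391 = 8.838
Arc 3: start y=0.000, vy=8.838 → t=1.802, apex=3.981, x_land=94.452, impact vy=-8.838
  bounce: vy ← 0.66·8.838 = 5.833
Arc 4: start y=0.000, vy=5.833 → t=1.189, apex=1.734, x_land=110.220, impact vy=-5.833
  bounce: vy ← 0.66·5.833 = 3.850

1 2.591 20.981 34.359
2 2.730 9.139 70.559
3 1.802 3.981 94.452
4 1.189 1.734 110.220
final: 110.220 3.850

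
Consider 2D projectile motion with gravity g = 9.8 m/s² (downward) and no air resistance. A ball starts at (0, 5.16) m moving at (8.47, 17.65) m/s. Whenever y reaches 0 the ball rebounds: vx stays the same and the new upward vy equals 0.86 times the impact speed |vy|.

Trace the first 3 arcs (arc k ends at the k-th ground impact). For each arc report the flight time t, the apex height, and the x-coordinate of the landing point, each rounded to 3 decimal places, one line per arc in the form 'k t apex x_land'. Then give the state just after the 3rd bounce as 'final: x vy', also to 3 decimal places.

Arc 1: start y=5.160, vy=17.650 → t=3.874, apex=21.054, x_land=32.812, impact vy=-20.314
  bounce: vy ← 0.86·20.314 = 17.470
Arc 2: start y=0.000, vy=17.470 → t=3.565, apex=15.572, x_land=63.010, impact vy=-17.470
  bounce: vy ← 0.86·17.470 = 15.024
Arc 3: start y=0.000, vy=15.024 → t=3.066, apex=11.517, x_land=88.980, impact vy=-15.024
  bounce: vy ← 0.86·15.024 = 12.921

1 3.874 21.054 32.812
2 3.565 15.572 63.010
3 3.066 11.517 88.980
final: 88.980 12.921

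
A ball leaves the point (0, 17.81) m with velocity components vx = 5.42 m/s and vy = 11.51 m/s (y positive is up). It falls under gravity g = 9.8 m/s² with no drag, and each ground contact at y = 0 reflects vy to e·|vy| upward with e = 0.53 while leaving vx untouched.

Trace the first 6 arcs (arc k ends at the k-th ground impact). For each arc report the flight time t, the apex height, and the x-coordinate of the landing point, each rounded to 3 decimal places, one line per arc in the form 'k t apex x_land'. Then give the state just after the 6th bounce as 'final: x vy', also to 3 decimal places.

1 3.414 24.569 18.502
2 2.374 6.901 31.367
3 1.258 1.939 38.185
4 0.667 0.545 41.799
5 0.353 0.153 43.714
6 0.187 0.043 44.730
final: 44.730 0.486

Arc 1: start y=17.810, vy=11.510 → t=3.414, apex=24.569, x_land=18.502, impact vy=-21.944
  bounce: vy ← 0.53·21.944 = 11.631
Arc 2: start y=0.000, vy=11.631 → t=2.374, apex=6.901, x_land=31.367, impact vy=-11.631
  bounce: vy ← 0.53·11.631 = 6.164
Arc 3: start y=0.000, vy=6.164 → t=1.258, apex=1.939, x_land=38.185, impact vy=-6.164
  bounce: vy ← 0.53·6.164 = 3.267
Arc 4: start y=0.000, vy=3.267 → t=0.667, apex=0.545, x_land=41.799, impact vy=-3.267
  bounce: vy ← 0.53·3.267 = 1.732
Arc 5: start y=0.000, vy=1.732 → t=0.353, apex=0.153, x_land=43.714, impact vy=-1.732
  bounce: vy ← 0.53·1.732 = 0.918
Arc 6: start y=0.000, vy=0.918 → t=0.187, apex=0.043, x_land=44.730, impact vy=-0.918
  bounce: vy ← 0.53·0.918 = 0.486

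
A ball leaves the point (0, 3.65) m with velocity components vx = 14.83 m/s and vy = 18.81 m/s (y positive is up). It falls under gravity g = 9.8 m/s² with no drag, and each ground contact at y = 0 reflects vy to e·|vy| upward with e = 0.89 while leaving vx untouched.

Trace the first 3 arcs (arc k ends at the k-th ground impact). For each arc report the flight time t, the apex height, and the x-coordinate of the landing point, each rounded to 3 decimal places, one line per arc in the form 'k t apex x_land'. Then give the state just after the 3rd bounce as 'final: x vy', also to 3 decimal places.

1 4.024 21.702 59.674
2 3.746 17.190 115.228
3 3.334 13.616 164.670
final: 164.670 14.539

Arc 1: start y=3.650, vy=18.810 → t=4.024, apex=21.702, x_land=59.674, impact vy=-20.624
  bounce: vy ← 0.89·20.624 = 18.356
Arc 2: start y=0.000, vy=18.356 → t=3.746, apex=17.190, x_land=115.228, impact vy=-18.356
  bounce: vy ← 0.89·18.356 = 16.336
Arc 3: start y=0.000, vy=16.336 → t=3.334, apex=13.616, x_land=164.670, impact vy=-16.336
  bounce: vy ← 0.89·16.336 = 14.539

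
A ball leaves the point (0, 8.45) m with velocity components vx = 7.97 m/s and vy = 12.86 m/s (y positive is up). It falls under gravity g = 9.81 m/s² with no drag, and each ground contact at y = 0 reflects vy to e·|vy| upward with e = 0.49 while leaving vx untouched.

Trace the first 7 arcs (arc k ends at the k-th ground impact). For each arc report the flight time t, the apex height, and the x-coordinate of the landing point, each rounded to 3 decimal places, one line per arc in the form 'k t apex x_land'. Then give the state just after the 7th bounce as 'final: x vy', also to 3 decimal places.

1 3.166 16.879 25.233
2 1.818 4.053 39.722
3 0.891 0.973 46.821
4 0.436 0.234 50.300
5 0.214 0.056 52.005
6 0.105 0.013 52.840
7 0.051 0.003 53.249
final: 53.249 0.123

Arc 1: start y=8.450, vy=12.860 → t=3.166, apex=16.879, x_land=25.233, impact vy=-18.198
  bounce: vy ← 0.49·18.198 = 8.917
Arc 2: start y=0.000, vy=8.917 → t=1.818, apex=4.053, x_land=39.722, impact vy=-8.917
  bounce: vy ← 0.49·8.917 = 4.369
Arc 3: start y=0.000, vy=4.369 → t=0.891, apex=0.973, x_land=46.821, impact vy=-4.369
  bounce: vy ← 0.49·4.369 = 2.141
Arc 4: start y=0.000, vy=2.141 → t=0.436, apex=0.234, x_land=50.300, impact vy=-2.141
  bounce: vy ← 0.49·2.141 = 1.049
Arc 5: start y=0.000, vy=1.049 → t=0.214, apex=0.056, x_land=52.005, impact vy=-1.049
  bounce: vy ← 0.49·1.049 = 0.514
Arc 6: start y=0.000, vy=0.514 → t=0.105, apex=0.013, x_land=52.840, impact vy=-0.514
  bounce: vy ← 0.49·0.514 = 0.252
Arc 7: start y=0.000, vy=0.252 → t=0.051, apex=0.003, x_land=53.249, impact vy=-0.252
  bounce: vy ← 0.49·0.252 = 0.123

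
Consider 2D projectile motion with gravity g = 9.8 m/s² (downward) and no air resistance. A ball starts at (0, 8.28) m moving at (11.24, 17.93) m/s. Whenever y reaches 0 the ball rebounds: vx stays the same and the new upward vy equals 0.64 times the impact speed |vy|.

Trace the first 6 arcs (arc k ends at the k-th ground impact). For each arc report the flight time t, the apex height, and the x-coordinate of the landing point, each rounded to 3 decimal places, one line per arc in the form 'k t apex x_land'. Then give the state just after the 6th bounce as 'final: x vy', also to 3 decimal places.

1 4.074 24.682 45.791
2 2.873 10.110 78.082
3 1.839 4.141 98.747
4 1.177 1.696 111.973
5 0.753 0.695 120.438
6 0.482 0.285 125.855
final: 125.855 1.511

Arc 1: start y=8.280, vy=17.930 → t=4.074, apex=24.682, x_land=45.791, impact vy=-21.995
  bounce: vy ← 0.64·21.995 = 14.077
Arc 2: start y=0.000, vy=14.077 → t=2.873, apex=10.110, x_land=78.082, impact vy=-14.077
  bounce: vy ← 0.64·14.077 = 9.009
Arc 3: start y=0.000, vy=9.009 → t=1.839, apex=4.141, x_land=98.747, impact vy=-9.009
  bounce: vy ← 0.64·9.009 = 5.766
Arc 4: start y=0.000, vy=5.766 → t=1.177, apex=1.696, x_land=111.973, impact vy=-5.766
  bounce: vy ← 0.64·5.766 = 3.690
Arc 5: start y=0.000, vy=3.690 → t=0.753, apex=0.695, x_land=120.438, impact vy=-3.690
  bounce: vy ← 0.64·3.690 = 2.362
Arc 6: start y=0.000, vy=2.362 → t=0.482, apex=0.285, x_land=125.855, impact vy=-2.362
  bounce: vy ← 0.64·2.362 = 1.511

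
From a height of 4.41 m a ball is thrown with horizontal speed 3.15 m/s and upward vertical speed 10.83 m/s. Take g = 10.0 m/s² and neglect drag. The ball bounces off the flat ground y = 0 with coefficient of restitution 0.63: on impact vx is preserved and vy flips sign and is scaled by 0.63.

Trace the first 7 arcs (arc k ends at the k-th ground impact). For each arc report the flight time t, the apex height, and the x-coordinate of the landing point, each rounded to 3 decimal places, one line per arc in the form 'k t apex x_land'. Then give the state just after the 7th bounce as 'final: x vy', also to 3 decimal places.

Arc 1: start y=4.410, vy=10.830 → t=2.516, apex=10.274, x_land=7.927, impact vy=-14.335
  bounce: vy ← 0.63·14.335 = 9.031
Arc 2: start y=0.000, vy=9.031 → t=1.806, apex=4.078, x_land=13.616, impact vy=-9.031
  bounce: vy ← 0.63·9.031 = 5.690
Arc 3: start y=0.000, vy=5.690 → t=1.138, apex=1.619, x_land=17.201, impact vy=-5.690
  bounce: vy ← 0.63·5.690 = 3.584
Arc 4: start y=0.000, vy=3.584 → t=0.717, apex=0.642, x_land=19.459, impact vy=-3.584
  bounce: vy ← 0.63·3.584 = 2.258
Arc 5: start y=0.000, vy=2.258 → t=0.452, apex=0.255, x_land=20.882, impact vy=-2.258
  bounce: vy ← 0.63·2.258 = 1.423
Arc 6: start y=0.000, vy=1.423 → t=0.285, apex=0.101, x_land=21.778, impact vy=-1.423
  bounce: vy ← 0.63·1.423 = 0.896
Arc 7: start y=0.000, vy=0.896 → t=0.179, apex=0.040, x_land=22.343, impact vy=-0.896
  bounce: vy ← 0.63·0.896 = 0.565

1 2.516 10.274 7.927
2 1.806 4.078 13.616
3 1.138 1.619 17.201
4 0.717 0.642 19.459
5 0.452 0.255 20.882
6 0.285 0.101 21.778
7 0.179 0.040 22.343
final: 22.343 0.565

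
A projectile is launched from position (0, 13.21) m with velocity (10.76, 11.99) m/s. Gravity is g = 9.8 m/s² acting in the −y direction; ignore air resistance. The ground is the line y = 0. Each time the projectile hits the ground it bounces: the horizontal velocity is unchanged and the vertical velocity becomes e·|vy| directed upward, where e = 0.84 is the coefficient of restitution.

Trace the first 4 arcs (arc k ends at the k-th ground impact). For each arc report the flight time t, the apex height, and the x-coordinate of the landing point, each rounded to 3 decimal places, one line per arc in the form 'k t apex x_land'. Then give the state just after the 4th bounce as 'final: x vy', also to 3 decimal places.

1 3.271 20.545 35.197
2 3.440 14.496 72.212
3 2.890 10.229 103.304
4 2.427 7.217 129.421
final: 129.421 9.991

Arc 1: start y=13.210, vy=11.990 → t=3.271, apex=20.545, x_land=35.197, impact vy=-20.067
  bounce: vy ← 0.84·20.067 = 16.856
Arc 2: start y=0.000, vy=16.856 → t=3.440, apex=14.496, x_land=72.212, impact vy=-16.856
  bounce: vy ← 0.84·16.856 = 14.159
Arc 3: start y=0.000, vy=14.159 → t=2.890, apex=10.229, x_land=103.304, impact vy=-14.159
  bounce: vy ← 0.84·14.159 = 11.894
Arc 4: start y=0.000, vy=11.894 → t=2.427, apex=7.217, x_land=129.421, impact vy=-11.894
  bounce: vy ← 0.84·11.894 = 9.991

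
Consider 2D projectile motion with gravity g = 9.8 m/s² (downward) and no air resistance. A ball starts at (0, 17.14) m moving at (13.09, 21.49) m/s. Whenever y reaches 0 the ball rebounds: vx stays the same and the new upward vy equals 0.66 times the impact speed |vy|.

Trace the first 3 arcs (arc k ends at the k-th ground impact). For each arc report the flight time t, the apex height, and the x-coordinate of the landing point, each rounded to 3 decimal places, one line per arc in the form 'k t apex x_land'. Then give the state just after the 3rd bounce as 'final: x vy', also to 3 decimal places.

1 5.075 40.702 66.431
2 3.804 17.730 116.231
3 2.511 7.723 149.098
final: 149.098 8.120

Arc 1: start y=17.140, vy=21.490 → t=5.075, apex=40.702, x_land=66.431, impact vy=-28.245
  bounce: vy ← 0.66·28.245 = 18.642
Arc 2: start y=0.000, vy=18.642 → t=3.804, apex=17.730, x_land=116.231, impact vy=-18.642
  bounce: vy ← 0.66·18.642 = 12.303
Arc 3: start y=0.000, vy=12.303 → t=2.511, apex=7.723, x_land=149.098, impact vy=-12.303
  bounce: vy ← 0.66·12.303 = 8.120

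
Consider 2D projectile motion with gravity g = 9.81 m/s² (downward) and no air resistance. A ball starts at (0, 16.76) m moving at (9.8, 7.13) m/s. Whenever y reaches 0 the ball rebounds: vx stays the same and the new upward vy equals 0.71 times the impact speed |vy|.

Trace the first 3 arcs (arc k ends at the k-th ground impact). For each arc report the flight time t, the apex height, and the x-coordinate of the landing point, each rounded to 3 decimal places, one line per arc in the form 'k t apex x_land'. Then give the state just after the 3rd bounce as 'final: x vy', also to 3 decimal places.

1 2.713 19.351 26.588
2 2.820 9.755 54.229
3 2.003 4.917 73.853
final: 73.853 6.974

Arc 1: start y=16.760, vy=7.130 → t=2.713, apex=19.351, x_land=26.588, impact vy=-19.485
  bounce: vy ← 0.71·19.485 = 13.834
Arc 2: start y=0.000, vy=13.834 → t=2.820, apex=9.755, x_land=54.229, impact vy=-13.834
  bounce: vy ← 0.71·13.834 = 9.822
Arc 3: start y=0.000, vy=9.822 → t=2.003, apex=4.917, x_land=73.853, impact vy=-9.822
  bounce: vy ← 0.71·9.822 = 6.974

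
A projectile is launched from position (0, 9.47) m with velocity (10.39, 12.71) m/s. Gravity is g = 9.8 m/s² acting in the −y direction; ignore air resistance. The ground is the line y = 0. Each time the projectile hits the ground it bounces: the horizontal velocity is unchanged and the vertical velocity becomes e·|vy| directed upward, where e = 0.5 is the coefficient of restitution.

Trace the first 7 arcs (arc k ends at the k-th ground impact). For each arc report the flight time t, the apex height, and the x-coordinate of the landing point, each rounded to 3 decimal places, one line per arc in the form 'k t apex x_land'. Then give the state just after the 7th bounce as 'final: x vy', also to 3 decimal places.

Arc 1: start y=9.470, vy=12.710 → t=3.198, apex=17.712, x_land=33.229, impact vy=-18.632
  bounce: vy ← 0.5·18.632 = 9.316
Arc 2: start y=0.000, vy=9.316 → t=1.901, apex=4.428, x_land=52.983, impact vy=-9.316
  bounce: vy ← 0.5·9.316 = 4.658
Arc 3: start y=0.000, vy=4.658 → t=0.951, apex=1.107, x_land=62.860, impact vy=-4.658
  bounce: vy ← 0.5·4.658 = 2.329
Arc 4: start y=0.000, vy=2.329 → t=0.475, apex=0.277, x_land=67.798, impact vy=-2.329
  bounce: vy ← 0.5·2.329 = 1.165
Arc 5: start y=0.000, vy=1.165 → t=0.238, apex=0.069, x_land=70.268, impact vy=-1.165
  bounce: vy ← 0.5·1.165 = 0.582
Arc 6: start y=0.000, vy=0.582 → t=0.119, apex=0.017, x_land=71.502, impact vy=-0.582
  bounce: vy ← 0.5·0.582 = 0.291
Arc 7: start y=0.000, vy=0.291 → t=0.059, apex=0.004, x_land=72.119, impact vy=-0.291
  bounce: vy ← 0.5·0.291 = 0.146

1 3.198 17.712 33.229
2 1.901 4.428 52.983
3 0.951 1.107 62.860
4 0.475 0.277 67.798
5 0.238 0.069 70.268
6 0.119 0.017 71.502
7 0.059 0.004 72.119
final: 72.119 0.146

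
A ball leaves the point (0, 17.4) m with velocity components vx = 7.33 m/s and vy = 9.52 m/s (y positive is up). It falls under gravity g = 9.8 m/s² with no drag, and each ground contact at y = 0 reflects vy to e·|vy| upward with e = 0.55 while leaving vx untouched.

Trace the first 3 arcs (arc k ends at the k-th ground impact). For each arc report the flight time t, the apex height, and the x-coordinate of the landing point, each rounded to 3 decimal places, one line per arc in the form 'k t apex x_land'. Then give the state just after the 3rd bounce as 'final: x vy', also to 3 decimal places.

Arc 1: start y=17.400, vy=9.520 → t=3.091, apex=22.024, x_land=22.661, impact vy=-20.777
  bounce: vy ← 0.55·20.777 = 11.427
Arc 2: start y=0.000, vy=11.427 → t=2.332, apex=6.662, x_land=39.755, impact vy=-11.427
  bounce: vy ← 0.55·11.427 = 6.285
Arc 3: start y=0.000, vy=6.285 → t=1.283, apex=2.015, x_land=49.157, impact vy=-6.285
  bounce: vy ← 0.55·6.285 = 3.457

1 3.091 22.024 22.661
2 2.332 6.662 39.755
3 1.283 2.015 49.157
final: 49.157 3.457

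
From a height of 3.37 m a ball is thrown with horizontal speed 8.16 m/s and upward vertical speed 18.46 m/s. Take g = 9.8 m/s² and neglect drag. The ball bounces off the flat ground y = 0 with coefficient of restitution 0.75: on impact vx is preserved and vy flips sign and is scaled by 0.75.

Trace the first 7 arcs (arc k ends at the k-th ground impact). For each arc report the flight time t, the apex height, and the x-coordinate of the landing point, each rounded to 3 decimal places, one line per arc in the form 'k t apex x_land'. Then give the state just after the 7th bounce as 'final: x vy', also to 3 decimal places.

Arc 1: start y=3.370, vy=18.460 → t=3.942, apex=20.756, x_land=32.165, impact vy=-20.170
  bounce: vy ← 0.75·20.170 = 15.127
Arc 2: start y=0.000, vy=15.127 → t=3.087, apex=11.675, x_land=57.357, impact vy=-15.127
  bounce: vy ← 0.75·15.127 = 11.346
Arc 3: start y=0.000, vy=11.346 → t=2.315, apex=6.567, x_land=76.251, impact vy=-11.346
  bounce: vy ← 0.75·11.346 = 8.509
Arc 4: start y=0.000, vy=8.509 → t=1.737, apex=3.694, x_land=90.421, impact vy=-8.509
  bounce: vy ← 0.75·8.509 = 6.382
Arc 5: start y=0.000, vy=6.382 → t=1.302, apex=2.078, x_land=101.049, impact vy=-6.382
  bounce: vy ← 0.75·6.382 = 4.786
Arc 6: start y=0.000, vy=4.786 → t=0.977, apex=1.169, x_land=109.020, impact vy=-4.786
  bounce: vy ← 0.75·4.786 = 3.590
Arc 7: start y=0.000, vy=3.590 → t=0.733, apex=0.657, x_land=114.998, impact vy=-3.590
  bounce: vy ← 0.75·3.590 = 2.692

1 3.942 20.756 32.165
2 3.087 11.675 57.357
3 2.315 6.567 76.251
4 1.737 3.694 90.421
5 1.302 2.078 101.049
6 0.977 1.169 109.020
7 0.733 0.657 114.998
final: 114.998 2.692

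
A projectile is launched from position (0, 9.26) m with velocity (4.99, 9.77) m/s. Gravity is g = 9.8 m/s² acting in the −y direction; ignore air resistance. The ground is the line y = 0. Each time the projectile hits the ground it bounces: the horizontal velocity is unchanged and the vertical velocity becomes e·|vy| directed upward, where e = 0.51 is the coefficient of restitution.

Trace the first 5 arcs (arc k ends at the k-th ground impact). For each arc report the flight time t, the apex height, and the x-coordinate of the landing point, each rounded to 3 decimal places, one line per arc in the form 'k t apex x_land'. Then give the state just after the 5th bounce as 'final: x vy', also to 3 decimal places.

Arc 1: start y=9.260, vy=9.770 → t=2.695, apex=14.130, x_land=13.448, impact vy=-16.642
  bounce: vy ← 0.51·16.642 = 8.487
Arc 2: start y=0.000, vy=8.487 → t=1.732, apex=3.675, x_land=22.092, impact vy=-8.487
  bounce: vy ← 0.51·8.487 = 4.329
Arc 3: start y=0.000, vy=4.329 → t=0.883, apex=0.956, x_land=26.500, impact vy=-4.329
  bounce: vy ← 0.51·4.329 = 2.208
Arc 4: start y=0.000, vy=2.208 → t=0.451, apex=0.249, x_land=28.748, impact vy=-2.208
  bounce: vy ← 0.51·2.208 = 1.126
Arc 5: start y=0.000, vy=1.126 → t=0.230, apex=0.065, x_land=29.894, impact vy=-1.126
  bounce: vy ← 0.51·1.126 = 0.574

1 2.695 14.130 13.448
2 1.732 3.675 22.092
3 0.883 0.956 26.500
4 0.451 0.249 28.748
5 0.230 0.065 29.894
final: 29.894 0.574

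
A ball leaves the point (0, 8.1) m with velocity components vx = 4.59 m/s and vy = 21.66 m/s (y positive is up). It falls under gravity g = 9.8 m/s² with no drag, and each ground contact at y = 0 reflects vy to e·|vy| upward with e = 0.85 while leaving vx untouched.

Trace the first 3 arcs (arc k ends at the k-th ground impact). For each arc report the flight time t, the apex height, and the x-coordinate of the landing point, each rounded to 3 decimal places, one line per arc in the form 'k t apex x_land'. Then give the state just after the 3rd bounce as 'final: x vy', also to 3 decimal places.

Arc 1: start y=8.100, vy=21.660 → t=4.767, apex=32.037, x_land=21.881, impact vy=-25.058
  bounce: vy ← 0.85·25.058 = 21.300
Arc 2: start y=0.000, vy=21.300 → t=4.347, apex=23.146, x_land=41.833, impact vy=-21.300
  bounce: vy ← 0.85·21.300 = 18.105
Arc 3: start y=0.000, vy=18.105 → t=3.695, apex=16.723, x_land=58.792, impact vy=-18.105
  bounce: vy ← 0.85·18.105 = 15.389

1 4.767 32.037 21.881
2 4.347 23.146 41.833
3 3.695 16.723 58.792
final: 58.792 15.389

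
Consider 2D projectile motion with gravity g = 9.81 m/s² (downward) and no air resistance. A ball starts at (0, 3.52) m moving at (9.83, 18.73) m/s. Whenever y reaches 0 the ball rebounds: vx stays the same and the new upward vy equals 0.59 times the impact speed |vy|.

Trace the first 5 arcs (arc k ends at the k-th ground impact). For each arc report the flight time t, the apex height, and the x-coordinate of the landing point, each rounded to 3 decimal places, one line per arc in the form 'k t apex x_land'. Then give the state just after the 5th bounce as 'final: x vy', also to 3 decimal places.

Arc 1: start y=3.520, vy=18.730 → t=3.998, apex=21.400, x_land=39.301, impact vy=-20.491
  bounce: vy ← 0.59·20.491 = 12.090
Arc 2: start y=0.000, vy=12.090 → t=2.465, apex=7.449, x_land=63.529, impact vy=-12.090
  bounce: vy ← 0.59·12.090 = 7.133
Arc 3: start y=0.000, vy=7.133 → t=1.454, apex=2.593, x_land=77.824, impact vy=-7.133
  bounce: vy ← 0.59·7.133 = 4.208
Arc 4: start y=0.000, vy=4.208 → t=0.858, apex=0.903, x_land=86.258, impact vy=-4.208
  bounce: vy ← 0.59·4.208 = 2.483
Arc 5: start y=0.000, vy=2.483 → t=0.506, apex=0.314, x_land=91.234, impact vy=-2.483
  bounce: vy ← 0.59·2.483 = 1.465

1 3.998 21.400 39.301
2 2.465 7.449 63.529
3 1.454 2.593 77.824
4 0.858 0.903 86.258
5 0.506 0.314 91.234
final: 91.234 1.465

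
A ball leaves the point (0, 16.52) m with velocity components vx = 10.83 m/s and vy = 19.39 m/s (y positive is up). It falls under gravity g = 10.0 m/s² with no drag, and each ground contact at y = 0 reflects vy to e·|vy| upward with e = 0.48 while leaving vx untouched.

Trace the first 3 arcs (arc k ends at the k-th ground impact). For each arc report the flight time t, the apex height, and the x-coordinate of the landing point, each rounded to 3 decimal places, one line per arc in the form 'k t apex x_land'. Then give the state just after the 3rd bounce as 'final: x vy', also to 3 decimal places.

Arc 1: start y=16.520, vy=19.390 → t=4.597, apex=35.319, x_land=49.783, impact vy=-26.578
  bounce: vy ← 0.48·26.578 = 12.757
Arc 2: start y=0.000, vy=12.757 → t=2.551, apex=8.137, x_land=77.415, impact vy=-12.757
  bounce: vy ← 0.48·12.757 = 6.123
Arc 3: start y=0.000, vy=6.123 → t=1.225, apex=1.875, x_land=90.679, impact vy=-6.123
  bounce: vy ← 0.48·6.123 = 2.939

1 4.597 35.319 49.783
2 2.551 8.137 77.415
3 1.225 1.875 90.679
final: 90.679 2.939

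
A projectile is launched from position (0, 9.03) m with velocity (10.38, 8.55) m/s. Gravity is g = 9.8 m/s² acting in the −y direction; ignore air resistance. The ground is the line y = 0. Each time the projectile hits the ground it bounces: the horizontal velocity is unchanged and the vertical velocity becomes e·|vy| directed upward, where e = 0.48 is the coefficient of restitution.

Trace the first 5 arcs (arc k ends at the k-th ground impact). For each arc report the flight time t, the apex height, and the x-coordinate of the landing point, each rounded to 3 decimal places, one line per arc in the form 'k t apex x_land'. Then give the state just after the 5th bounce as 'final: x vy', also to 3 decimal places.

Arc 1: start y=9.030, vy=8.550 → t=2.486, apex=12.760, x_land=25.806, impact vy=-15.814
  bounce: vy ← 0.48·15.814 = 7.591
Arc 2: start y=0.000, vy=7.591 → t=1.549, apex=2.940, x_land=41.886, impact vy=-7.591
  bounce: vy ← 0.48·7.591 = 3.644
Arc 3: start y=0.000, vy=3.644 → t=0.744, apex=0.677, x_land=49.605, impact vy=-3.644
  bounce: vy ← 0.48·3.644 = 1.749
Arc 4: start y=0.000, vy=1.749 → t=0.357, apex=0.156, x_land=53.310, impact vy=-1.749
  bounce: vy ← 0.48·1.749 = 0.839
Arc 5: start y=0.000, vy=0.839 → t=0.171, apex=0.036, x_land=55.088, impact vy=-0.839
  bounce: vy ← 0.48·0.839 = 0.403

1 2.486 12.760 25.806
2 1.549 2.940 41.886
3 0.744 0.677 49.605
4 0.357 0.156 53.310
5 0.171 0.036 55.088
final: 55.088 0.403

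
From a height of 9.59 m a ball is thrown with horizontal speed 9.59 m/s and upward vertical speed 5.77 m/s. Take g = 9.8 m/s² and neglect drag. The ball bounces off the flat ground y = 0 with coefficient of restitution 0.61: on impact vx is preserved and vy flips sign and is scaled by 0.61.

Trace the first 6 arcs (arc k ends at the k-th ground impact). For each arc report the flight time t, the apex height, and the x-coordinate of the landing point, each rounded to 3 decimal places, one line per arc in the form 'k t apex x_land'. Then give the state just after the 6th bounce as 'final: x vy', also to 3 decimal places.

1 2.107 11.289 20.202
2 1.852 4.200 37.961
3 1.130 1.563 48.793
4 0.689 0.582 55.401
5 0.420 0.216 59.432
6 0.256 0.081 61.891
final: 61.891 0.766

Arc 1: start y=9.590, vy=5.770 → t=2.107, apex=11.289, x_land=20.202, impact vy=-14.875
  bounce: vy ← 0.61·14.875 = 9.074
Arc 2: start y=0.000, vy=9.074 → t=1.852, apex=4.200, x_land=37.961, impact vy=-9.074
  bounce: vy ← 0.61·9.074 = 5.535
Arc 3: start y=0.000, vy=5.535 → t=1.130, apex=1.563, x_land=48.793, impact vy=-5.535
  bounce: vy ← 0.61·5.535 = 3.376
Arc 4: start y=0.000, vy=3.376 → t=0.689, apex=0.582, x_land=55.401, impact vy=-3.376
  bounce: vy ← 0.61·3.376 = 2.060
Arc 5: start y=0.000, vy=2.060 → t=0.420, apex=0.216, x_land=59.432, impact vy=-2.060
  bounce: vy ← 0.61·2.060 = 1.256
Arc 6: start y=0.000, vy=1.256 → t=0.256, apex=0.081, x_land=61.891, impact vy=-1.256
  bounce: vy ← 0.61·1.256 = 0.766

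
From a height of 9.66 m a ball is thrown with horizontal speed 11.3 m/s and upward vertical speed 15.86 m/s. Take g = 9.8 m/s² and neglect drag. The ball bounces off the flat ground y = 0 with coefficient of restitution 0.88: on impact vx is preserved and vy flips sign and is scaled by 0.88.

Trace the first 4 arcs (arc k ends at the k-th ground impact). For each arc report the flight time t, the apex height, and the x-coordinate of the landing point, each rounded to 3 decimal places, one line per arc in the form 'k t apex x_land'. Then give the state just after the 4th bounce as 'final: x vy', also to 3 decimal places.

1 3.761 22.494 42.498
2 3.771 17.419 85.110
3 3.318 13.489 122.607
4 2.920 10.446 155.605
final: 155.605 12.592

Arc 1: start y=9.660, vy=15.860 → t=3.761, apex=22.494, x_land=42.498, impact vy=-20.997
  bounce: vy ← 0.88·20.997 = 18.477
Arc 2: start y=0.000, vy=18.477 → t=3.771, apex=17.419, x_land=85.110, impact vy=-18.477
  bounce: vy ← 0.88·18.477 = 16.260
Arc 3: start y=0.000, vy=16.260 → t=3.318, apex=13.489, x_land=122.607, impact vy=-16.260
  bounce: vy ← 0.88·16.260 = 14.309
Arc 4: start y=0.000, vy=14.309 → t=2.920, apex=10.446, x_land=155.605, impact vy=-14.309
  bounce: vy ← 0.88·14.309 = 12.592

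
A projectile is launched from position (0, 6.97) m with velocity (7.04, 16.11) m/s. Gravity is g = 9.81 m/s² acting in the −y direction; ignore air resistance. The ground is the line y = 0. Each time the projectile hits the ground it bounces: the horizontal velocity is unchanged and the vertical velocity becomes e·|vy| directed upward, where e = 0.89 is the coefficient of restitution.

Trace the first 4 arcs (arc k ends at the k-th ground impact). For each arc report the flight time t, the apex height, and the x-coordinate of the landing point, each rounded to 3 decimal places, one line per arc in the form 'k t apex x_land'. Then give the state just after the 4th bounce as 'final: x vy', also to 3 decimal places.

1 3.671 20.198 25.847
2 3.612 15.999 51.276
3 3.215 12.673 73.907
4 2.861 10.038 94.050
final: 94.050 12.490

Arc 1: start y=6.970, vy=16.110 → t=3.671, apex=20.198, x_land=25.847, impact vy=-19.907
  bounce: vy ← 0.89·19.907 = 17.717
Arc 2: start y=0.000, vy=17.717 → t=3.612, apex=15.999, x_land=51.276, impact vy=-17.717
  bounce: vy ← 0.89·17.717 = 15.768
Arc 3: start y=0.000, vy=15.768 → t=3.215, apex=12.673, x_land=73.907, impact vy=-15.768
  bounce: vy ← 0.89·15.768 = 14.034
Arc 4: start y=0.000, vy=14.034 → t=2.861, apex=10.038, x_land=94.050, impact vy=-14.034
  bounce: vy ← 0.89·14.034 = 12.490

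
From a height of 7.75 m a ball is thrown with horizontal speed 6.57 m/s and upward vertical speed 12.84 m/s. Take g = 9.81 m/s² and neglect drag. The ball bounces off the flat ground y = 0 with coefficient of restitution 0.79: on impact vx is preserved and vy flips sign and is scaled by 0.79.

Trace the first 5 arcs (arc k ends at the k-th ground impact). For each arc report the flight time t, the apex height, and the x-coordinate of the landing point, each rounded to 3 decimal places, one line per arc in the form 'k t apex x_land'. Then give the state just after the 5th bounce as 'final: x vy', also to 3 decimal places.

Arc 1: start y=7.750, vy=12.840 → t=3.124, apex=16.153, x_land=20.522, impact vy=-17.802
  bounce: vy ← 0.79·17.802 = 14.064
Arc 2: start y=0.000, vy=14.064 → t=2.867, apex=10.081, x_land=39.360, impact vy=-14.064
  bounce: vy ← 0.79·14.064 = 11.110
Arc 3: start y=0.000, vy=11.110 → t=2.265, apex=6.292, x_land=54.241, impact vy=-11.110
  bounce: vy ← 0.79·11.110 = 8.777
Arc 4: start y=0.000, vy=8.777 → t=1.789, apex=3.927, x_land=65.998, impact vy=-8.777
  bounce: vy ← 0.79·8.777 = 6.934
Arc 5: start y=0.000, vy=6.934 → t=1.414, apex=2.451, x_land=75.286, impact vy=-6.934
  bounce: vy ← 0.79·6.934 = 5.478

1 3.124 16.153 20.522
2 2.867 10.081 39.360
3 2.265 6.292 54.241
4 1.789 3.927 65.998
5 1.414 2.451 75.286
final: 75.286 5.478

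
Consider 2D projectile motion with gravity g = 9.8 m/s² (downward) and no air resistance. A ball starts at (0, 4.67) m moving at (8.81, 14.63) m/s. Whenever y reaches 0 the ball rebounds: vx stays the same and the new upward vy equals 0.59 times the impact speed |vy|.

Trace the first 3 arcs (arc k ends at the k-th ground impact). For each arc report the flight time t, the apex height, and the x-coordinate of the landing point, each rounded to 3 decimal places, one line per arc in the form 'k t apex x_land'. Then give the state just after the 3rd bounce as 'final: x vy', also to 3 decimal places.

1 3.277 15.590 28.867
2 2.105 5.427 47.410
3 1.242 1.889 58.351
final: 58.351 3.590

Arc 1: start y=4.670, vy=14.630 → t=3.277, apex=15.590, x_land=28.867, impact vy=-17.481
  bounce: vy ← 0.59·17.481 = 10.314
Arc 2: start y=0.000, vy=10.314 → t=2.105, apex=5.427, x_land=47.410, impact vy=-10.314
  bounce: vy ← 0.59·10.314 = 6.085
Arc 3: start y=0.000, vy=6.085 → t=1.242, apex=1.889, x_land=58.351, impact vy=-6.085
  bounce: vy ← 0.59·6.085 = 3.590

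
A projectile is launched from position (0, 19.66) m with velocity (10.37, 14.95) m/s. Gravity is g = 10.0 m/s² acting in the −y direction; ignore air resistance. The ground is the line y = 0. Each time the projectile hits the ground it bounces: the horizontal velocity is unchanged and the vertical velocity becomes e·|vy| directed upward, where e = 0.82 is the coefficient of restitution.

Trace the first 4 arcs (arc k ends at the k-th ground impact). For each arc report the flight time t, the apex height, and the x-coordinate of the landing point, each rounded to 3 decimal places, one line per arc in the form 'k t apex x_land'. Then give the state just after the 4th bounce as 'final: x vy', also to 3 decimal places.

1 3.978 30.835 41.255
2 4.073 20.734 83.489
3 3.340 13.941 118.121
4 2.738 9.374 146.519
final: 146.519 11.228

Arc 1: start y=19.660, vy=14.950 → t=3.978, apex=30.835, x_land=41.255, impact vy=-24.833
  bounce: vy ← 0.82·24.833 = 20.363
Arc 2: start y=0.000, vy=20.363 → t=4.073, apex=20.734, x_land=83.489, impact vy=-20.363
  bounce: vy ← 0.82·20.363 = 16.698
Arc 3: start y=0.000, vy=16.698 → t=3.340, apex=13.941, x_land=118.121, impact vy=-16.698
  bounce: vy ← 0.82·16.698 = 13.692
Arc 4: start y=0.000, vy=13.692 → t=2.738, apex=9.374, x_land=146.519, impact vy=-13.692
  bounce: vy ← 0.82·13.692 = 11.228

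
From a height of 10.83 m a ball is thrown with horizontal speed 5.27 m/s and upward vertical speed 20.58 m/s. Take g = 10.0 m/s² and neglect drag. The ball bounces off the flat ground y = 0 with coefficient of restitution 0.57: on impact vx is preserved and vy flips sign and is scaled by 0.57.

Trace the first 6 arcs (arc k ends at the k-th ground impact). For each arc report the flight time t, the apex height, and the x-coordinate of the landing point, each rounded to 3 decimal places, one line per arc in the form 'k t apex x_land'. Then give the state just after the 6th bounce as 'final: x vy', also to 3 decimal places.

1 4.588 32.007 24.179
2 2.884 10.399 39.380
3 1.644 3.379 48.044
4 0.937 1.098 52.982
5 0.534 0.357 55.797
6 0.304 0.116 57.402
final: 57.402 0.868

Arc 1: start y=10.830, vy=20.580 → t=4.588, apex=32.007, x_land=24.179, impact vy=-25.301
  bounce: vy ← 0.57·25.301 = 14.422
Arc 2: start y=0.000, vy=14.422 → t=2.884, apex=10.399, x_land=39.380, impact vy=-14.422
  bounce: vy ← 0.57·14.422 = 8.220
Arc 3: start y=0.000, vy=8.220 → t=1.644, apex=3.379, x_land=48.044, impact vy=-8.220
  bounce: vy ← 0.57·8.220 = 4.686
Arc 4: start y=0.000, vy=4.686 → t=0.937, apex=1.098, x_land=52.982, impact vy=-4.686
  bounce: vy ← 0.57·4.686 = 2.671
Arc 5: start y=0.000, vy=2.671 → t=0.534, apex=0.357, x_land=55.797, impact vy=-2.671
  bounce: vy ← 0.57·2.671 = 1.522
Arc 6: start y=0.000, vy=1.522 → t=0.304, apex=0.116, x_land=57.402, impact vy=-1.522
  bounce: vy ← 0.57·1.522 = 0.868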